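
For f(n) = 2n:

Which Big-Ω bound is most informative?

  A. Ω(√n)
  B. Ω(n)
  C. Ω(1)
B

f(n) = 2n is Ω(n).
All listed options are valid Big-Ω bounds (lower bounds),
but Ω(n) is the tightest (largest valid bound).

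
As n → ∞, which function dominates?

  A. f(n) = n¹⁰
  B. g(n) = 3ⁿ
B

f(n) = n¹⁰ is O(n¹⁰), while g(n) = 3ⁿ is O(3ⁿ).
Since O(3ⁿ) grows faster than O(n¹⁰), g(n) dominates.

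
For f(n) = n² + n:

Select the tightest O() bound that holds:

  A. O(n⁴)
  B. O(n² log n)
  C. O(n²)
C

f(n) = n² + n is O(n²).
All listed options are valid Big-O bounds (upper bounds),
but O(n²) is the tightest (smallest valid bound).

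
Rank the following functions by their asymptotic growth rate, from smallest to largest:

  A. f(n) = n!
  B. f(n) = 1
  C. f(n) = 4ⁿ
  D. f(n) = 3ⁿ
B < D < C < A

Comparing growth rates:
B = 1 is O(1)
D = 3ⁿ is O(3ⁿ)
C = 4ⁿ is O(4ⁿ)
A = n! is O(n!)

Therefore, the order from slowest to fastest is: B < D < C < A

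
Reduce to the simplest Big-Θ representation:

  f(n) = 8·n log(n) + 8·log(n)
Θ(n log n)

Order the terms by growth rate: 8·log(n) ≺ 8·n log(n).
The fastest-growing term 8·n log(n) dominates as n → ∞; dropping its constant factor gives Θ(n log n).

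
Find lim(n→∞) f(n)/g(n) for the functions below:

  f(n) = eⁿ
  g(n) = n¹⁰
∞

Since eⁿ (O(eⁿ)) grows faster than n¹⁰ (O(n¹⁰)),
the ratio f(n)/g(n) → ∞ as n → ∞.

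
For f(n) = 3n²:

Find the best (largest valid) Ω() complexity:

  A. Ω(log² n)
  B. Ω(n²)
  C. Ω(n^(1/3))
B

f(n) = 3n² is Ω(n²).
All listed options are valid Big-Ω bounds (lower bounds),
but Ω(n²) is the tightest (largest valid bound).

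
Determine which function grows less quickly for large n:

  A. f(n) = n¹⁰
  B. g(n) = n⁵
B

f(n) = n¹⁰ is O(n¹⁰), while g(n) = n⁵ is O(n⁵).
Since O(n⁵) grows slower than O(n¹⁰), g(n) is dominated.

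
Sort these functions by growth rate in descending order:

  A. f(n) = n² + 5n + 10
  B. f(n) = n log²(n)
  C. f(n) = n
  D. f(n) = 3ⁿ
D > A > B > C

Comparing growth rates:
D = 3ⁿ is O(3ⁿ)
A = n² + 5n + 10 is O(n²)
B = n log²(n) is O(n log² n)
C = n is O(n)

Therefore, the order from fastest to slowest is: D > A > B > C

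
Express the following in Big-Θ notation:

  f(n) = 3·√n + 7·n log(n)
Θ(n log n)

Order the terms by growth rate: 3·√n ≺ 7·n log(n).
The fastest-growing term 7·n log(n) dominates as n → ∞; dropping its constant factor gives Θ(n log n).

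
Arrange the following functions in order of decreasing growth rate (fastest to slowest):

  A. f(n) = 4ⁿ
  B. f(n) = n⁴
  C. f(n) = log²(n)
A > B > C

Comparing growth rates:
A = 4ⁿ is O(4ⁿ)
B = n⁴ is O(n⁴)
C = log²(n) is O(log² n)

Therefore, the order from fastest to slowest is: A > B > C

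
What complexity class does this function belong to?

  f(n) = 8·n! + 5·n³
O(n!)

The dominant term in 8·n! + 5·n³ is 8·n!, which is Θ(n!).
Lower-order terms (5·n³) are asymptotically negligible.
Constants are absorbed, so the tightest bound is O(n!).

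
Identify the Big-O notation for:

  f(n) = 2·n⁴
O(n⁴)

The dominant term in 2·n⁴ is 2·n⁴, which is Θ(n⁴).
Constants are absorbed, so the tightest bound is O(n⁴).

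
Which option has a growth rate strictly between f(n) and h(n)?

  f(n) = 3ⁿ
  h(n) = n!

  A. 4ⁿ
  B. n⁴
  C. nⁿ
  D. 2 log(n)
A

We need g(n) with 3ⁿ = o(g(n)) and g(n) = o(n!), i.e. O(3ⁿ) ≺ g ≺ O(n!).
Check each option:
  A. 4ⁿ — O(4ⁿ) is strictly between O(3ⁿ) and O(n!) ✓
  B. n⁴ — O(n⁴) does not grow strictly faster than f(n)
  C. nⁿ — O(nⁿ) does not grow strictly slower than h(n)
  D. 2 log(n) — O(log n) does not grow strictly faster than f(n)

Only option A (4ⁿ) lies strictly between.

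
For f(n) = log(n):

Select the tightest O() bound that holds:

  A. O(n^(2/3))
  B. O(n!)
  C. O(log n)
C

f(n) = log(n) is O(log n).
All listed options are valid Big-O bounds (upper bounds),
but O(log n) is the tightest (smallest valid bound).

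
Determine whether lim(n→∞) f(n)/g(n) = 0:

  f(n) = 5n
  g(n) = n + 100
False

f(n) = 5n is O(n), and g(n) = n + 100 is O(n).
Since they have the same growth rate, f(n) = o(g(n)) is false.
(f = o(g) requires f to grow strictly slower, not equal.)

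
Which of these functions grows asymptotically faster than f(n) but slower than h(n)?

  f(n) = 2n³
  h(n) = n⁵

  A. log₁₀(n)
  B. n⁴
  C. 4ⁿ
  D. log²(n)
B

We need g(n) with 2n³ = o(g(n)) and g(n) = o(n⁵), i.e. O(n³) ≺ g ≺ O(n⁵).
Check each option:
  A. log₁₀(n) — O(log n) does not grow strictly faster than f(n)
  B. n⁴ — O(n⁴) is strictly between O(n³) and O(n⁵) ✓
  C. 4ⁿ — O(4ⁿ) does not grow strictly slower than h(n)
  D. log²(n) — O(log² n) does not grow strictly faster than f(n)

Only option B (n⁴) lies strictly between.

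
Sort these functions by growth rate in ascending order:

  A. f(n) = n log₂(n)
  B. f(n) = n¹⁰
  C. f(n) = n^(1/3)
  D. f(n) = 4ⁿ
C < A < B < D

Comparing growth rates:
C = n^(1/3) is O(n^(1/3))
A = n log₂(n) is O(n log n)
B = n¹⁰ is O(n¹⁰)
D = 4ⁿ is O(4ⁿ)

Therefore, the order from slowest to fastest is: C < A < B < D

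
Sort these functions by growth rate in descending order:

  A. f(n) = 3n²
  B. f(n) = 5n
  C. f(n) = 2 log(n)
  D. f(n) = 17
A > B > C > D

Comparing growth rates:
A = 3n² is O(n²)
B = 5n is O(n)
C = 2 log(n) is O(log n)
D = 17 is O(1)

Therefore, the order from fastest to slowest is: A > B > C > D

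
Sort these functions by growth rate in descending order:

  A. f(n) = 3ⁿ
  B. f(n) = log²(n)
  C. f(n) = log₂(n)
A > B > C

Comparing growth rates:
A = 3ⁿ is O(3ⁿ)
B = log²(n) is O(log² n)
C = log₂(n) is O(log n)

Therefore, the order from fastest to slowest is: A > B > C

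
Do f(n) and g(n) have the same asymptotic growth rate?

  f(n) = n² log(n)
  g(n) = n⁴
False

f(n) = n² log(n) is O(n² log n), and g(n) = n⁴ is O(n⁴).
Since they have different growth rates, f(n) = Θ(g(n)) is false.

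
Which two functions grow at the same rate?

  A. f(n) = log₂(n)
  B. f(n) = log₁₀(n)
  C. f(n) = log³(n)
A and B

Examining each function:
  A. log₂(n) is O(log n)
  B. log₁₀(n) is O(log n)
  C. log³(n) is O(log³ n)

Functions A and B both have the same complexity class.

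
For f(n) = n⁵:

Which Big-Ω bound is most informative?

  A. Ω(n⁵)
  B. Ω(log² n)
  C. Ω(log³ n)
A

f(n) = n⁵ is Ω(n⁵).
All listed options are valid Big-Ω bounds (lower bounds),
but Ω(n⁵) is the tightest (largest valid bound).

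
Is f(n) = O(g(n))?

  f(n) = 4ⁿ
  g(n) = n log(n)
False

f(n) = 4ⁿ is O(4ⁿ), and g(n) = n log(n) is O(n log n).
Since O(4ⁿ) grows faster than O(n log n), f(n) = O(g(n)) is false.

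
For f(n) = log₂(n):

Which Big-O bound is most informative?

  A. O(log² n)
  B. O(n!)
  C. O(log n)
C

f(n) = log₂(n) is O(log n).
All listed options are valid Big-O bounds (upper bounds),
but O(log n) is the tightest (smallest valid bound).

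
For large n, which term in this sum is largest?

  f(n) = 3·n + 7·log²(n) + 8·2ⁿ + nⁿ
nⁿ

Looking at each term:
  - 3·n is O(n)
  - 7·log²(n) is O(log² n)
  - 8·2ⁿ is O(2ⁿ)
  - nⁿ is O(nⁿ)

The term nⁿ (O(nⁿ)) grows fastest and dominates all others.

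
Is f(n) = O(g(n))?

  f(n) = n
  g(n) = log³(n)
False

f(n) = n is O(n), and g(n) = log³(n) is O(log³ n).
Since O(n) grows faster than O(log³ n), f(n) = O(g(n)) is false.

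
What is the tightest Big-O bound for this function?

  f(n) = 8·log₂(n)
O(log n)

The dominant term in 8·log₂(n) is 8·log₂(n), which is Θ(log n).
Constants are absorbed, so the tightest bound is O(log n).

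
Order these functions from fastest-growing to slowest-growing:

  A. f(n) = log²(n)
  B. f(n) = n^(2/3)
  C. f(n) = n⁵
C > B > A

Comparing growth rates:
C = n⁵ is O(n⁵)
B = n^(2/3) is O(n^(2/3))
A = log²(n) is O(log² n)

Therefore, the order from fastest to slowest is: C > B > A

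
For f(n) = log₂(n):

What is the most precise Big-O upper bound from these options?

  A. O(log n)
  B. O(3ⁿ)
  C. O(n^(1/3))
A

f(n) = log₂(n) is O(log n).
All listed options are valid Big-O bounds (upper bounds),
but O(log n) is the tightest (smallest valid bound).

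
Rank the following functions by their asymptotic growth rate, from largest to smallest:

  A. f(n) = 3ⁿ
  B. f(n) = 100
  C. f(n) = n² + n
A > C > B

Comparing growth rates:
A = 3ⁿ is O(3ⁿ)
C = n² + n is O(n²)
B = 100 is O(1)

Therefore, the order from fastest to slowest is: A > C > B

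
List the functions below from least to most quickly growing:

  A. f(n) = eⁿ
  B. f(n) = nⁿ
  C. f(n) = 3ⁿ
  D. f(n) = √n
D < A < C < B

Comparing growth rates:
D = √n is O(√n)
A = eⁿ is O(eⁿ)
C = 3ⁿ is O(3ⁿ)
B = nⁿ is O(nⁿ)

Therefore, the order from slowest to fastest is: D < A < C < B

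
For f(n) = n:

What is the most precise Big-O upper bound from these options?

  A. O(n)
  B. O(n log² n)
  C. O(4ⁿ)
A

f(n) = n is O(n).
All listed options are valid Big-O bounds (upper bounds),
but O(n) is the tightest (smallest valid bound).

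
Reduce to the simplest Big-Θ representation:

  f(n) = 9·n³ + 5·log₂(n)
Θ(n³)

Order the terms by growth rate: 5·log₂(n) ≺ 9·n³.
The fastest-growing term 9·n³ dominates as n → ∞; dropping its constant factor gives Θ(n³).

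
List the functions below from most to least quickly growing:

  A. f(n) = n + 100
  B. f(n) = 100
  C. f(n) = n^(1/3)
A > C > B

Comparing growth rates:
A = n + 100 is O(n)
C = n^(1/3) is O(n^(1/3))
B = 100 is O(1)

Therefore, the order from fastest to slowest is: A > C > B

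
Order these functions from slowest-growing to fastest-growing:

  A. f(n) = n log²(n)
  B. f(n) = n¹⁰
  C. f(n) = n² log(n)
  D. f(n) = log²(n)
D < A < C < B

Comparing growth rates:
D = log²(n) is O(log² n)
A = n log²(n) is O(n log² n)
C = n² log(n) is O(n² log n)
B = n¹⁰ is O(n¹⁰)

Therefore, the order from slowest to fastest is: D < A < C < B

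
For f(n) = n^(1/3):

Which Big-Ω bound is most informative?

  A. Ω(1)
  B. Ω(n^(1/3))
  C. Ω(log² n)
B

f(n) = n^(1/3) is Ω(n^(1/3)).
All listed options are valid Big-Ω bounds (lower bounds),
but Ω(n^(1/3)) is the tightest (largest valid bound).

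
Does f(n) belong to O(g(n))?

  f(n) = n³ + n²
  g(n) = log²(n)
False

f(n) = n³ + n² is O(n³), and g(n) = log²(n) is O(log² n).
Since O(n³) grows faster than O(log² n), f(n) = O(g(n)) is false.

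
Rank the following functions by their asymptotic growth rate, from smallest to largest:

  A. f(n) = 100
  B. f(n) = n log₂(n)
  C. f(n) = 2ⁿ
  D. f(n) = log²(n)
A < D < B < C

Comparing growth rates:
A = 100 is O(1)
D = log²(n) is O(log² n)
B = n log₂(n) is O(n log n)
C = 2ⁿ is O(2ⁿ)

Therefore, the order from slowest to fastest is: A < D < B < C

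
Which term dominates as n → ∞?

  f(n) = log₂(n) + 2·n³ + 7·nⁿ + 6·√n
7·nⁿ

Looking at each term:
  - log₂(n) is O(log n)
  - 2·n³ is O(n³)
  - 7·nⁿ is O(nⁿ)
  - 6·√n is O(√n)

The term 7·nⁿ (O(nⁿ)) grows fastest and dominates all others.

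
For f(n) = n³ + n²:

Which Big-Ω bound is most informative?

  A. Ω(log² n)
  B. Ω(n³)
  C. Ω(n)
B

f(n) = n³ + n² is Ω(n³).
All listed options are valid Big-Ω bounds (lower bounds),
but Ω(n³) is the tightest (largest valid bound).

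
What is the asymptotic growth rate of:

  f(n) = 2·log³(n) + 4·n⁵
Θ(n⁵)

Order the terms by growth rate: 2·log³(n) ≺ 4·n⁵.
The fastest-growing term 4·n⁵ dominates as n → ∞; dropping its constant factor gives Θ(n⁵).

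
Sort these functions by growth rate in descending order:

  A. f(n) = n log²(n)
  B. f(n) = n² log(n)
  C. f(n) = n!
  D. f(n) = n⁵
C > D > B > A

Comparing growth rates:
C = n! is O(n!)
D = n⁵ is O(n⁵)
B = n² log(n) is O(n² log n)
A = n log²(n) is O(n log² n)

Therefore, the order from fastest to slowest is: C > D > B > A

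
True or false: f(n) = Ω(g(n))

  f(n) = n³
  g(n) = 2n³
True

f(n) = n³ and g(n) = 2n³ are both O(n³).
Big-Ω permits equal growth rates (f ≥ c·g for some c > 0), so f(n) = Ω(g(n)) is true.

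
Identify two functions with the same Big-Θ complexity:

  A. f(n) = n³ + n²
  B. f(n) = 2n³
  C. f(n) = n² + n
A and B

Examining each function:
  A. n³ + n² is O(n³)
  B. 2n³ is O(n³)
  C. n² + n is O(n²)

Functions A and B both have the same complexity class.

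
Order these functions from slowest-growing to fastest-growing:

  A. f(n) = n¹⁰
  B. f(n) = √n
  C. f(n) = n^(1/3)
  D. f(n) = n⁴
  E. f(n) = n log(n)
C < B < E < D < A

Comparing growth rates:
C = n^(1/3) is O(n^(1/3))
B = √n is O(√n)
E = n log(n) is O(n log n)
D = n⁴ is O(n⁴)
A = n¹⁰ is O(n¹⁰)

Therefore, the order from slowest to fastest is: C < B < E < D < A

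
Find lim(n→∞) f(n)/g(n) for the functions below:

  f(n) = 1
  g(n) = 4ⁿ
0

Since 1 (O(1)) grows slower than 4ⁿ (O(4ⁿ)),
the ratio f(n)/g(n) → 0 as n → ∞.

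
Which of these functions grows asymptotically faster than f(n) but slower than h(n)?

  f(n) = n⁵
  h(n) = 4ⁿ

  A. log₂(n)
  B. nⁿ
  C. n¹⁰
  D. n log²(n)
C

We need g(n) with n⁵ = o(g(n)) and g(n) = o(4ⁿ), i.e. O(n⁵) ≺ g ≺ O(4ⁿ).
Check each option:
  A. log₂(n) — O(log n) does not grow strictly faster than f(n)
  B. nⁿ — O(nⁿ) does not grow strictly slower than h(n)
  C. n¹⁰ — O(n¹⁰) is strictly between O(n⁵) and O(4ⁿ) ✓
  D. n log²(n) — O(n log² n) does not grow strictly faster than f(n)

Only option C (n¹⁰) lies strictly between.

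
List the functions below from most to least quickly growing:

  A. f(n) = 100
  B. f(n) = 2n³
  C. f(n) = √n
B > C > A

Comparing growth rates:
B = 2n³ is O(n³)
C = √n is O(√n)
A = 100 is O(1)

Therefore, the order from fastest to slowest is: B > C > A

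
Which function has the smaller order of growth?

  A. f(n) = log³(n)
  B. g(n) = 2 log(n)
B

f(n) = log³(n) is O(log³ n), while g(n) = 2 log(n) is O(log n).
Since O(log n) grows slower than O(log³ n), g(n) is dominated.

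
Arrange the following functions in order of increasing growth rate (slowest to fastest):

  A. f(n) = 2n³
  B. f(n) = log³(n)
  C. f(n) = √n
B < C < A

Comparing growth rates:
B = log³(n) is O(log³ n)
C = √n is O(√n)
A = 2n³ is O(n³)

Therefore, the order from slowest to fastest is: B < C < A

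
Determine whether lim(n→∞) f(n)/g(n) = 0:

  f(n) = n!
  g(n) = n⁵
False

f(n) = n! is O(n!), and g(n) = n⁵ is O(n⁵).
Since O(n!) grows faster than or equal to O(n⁵), f(n) = o(g(n)) is false.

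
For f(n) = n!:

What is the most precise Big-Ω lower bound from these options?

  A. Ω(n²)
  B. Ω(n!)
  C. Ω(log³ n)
B

f(n) = n! is Ω(n!).
All listed options are valid Big-Ω bounds (lower bounds),
but Ω(n!) is the tightest (largest valid bound).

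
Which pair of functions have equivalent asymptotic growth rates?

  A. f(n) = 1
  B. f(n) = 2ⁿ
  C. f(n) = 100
A and C

Examining each function:
  A. 1 is O(1)
  B. 2ⁿ is O(2ⁿ)
  C. 100 is O(1)

Functions A and C both have the same complexity class.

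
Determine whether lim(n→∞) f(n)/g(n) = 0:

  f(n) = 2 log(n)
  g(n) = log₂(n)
False

f(n) = 2 log(n) is O(log n), and g(n) = log₂(n) is O(log n).
Since they have the same growth rate, f(n) = o(g(n)) is false.
(f = o(g) requires f to grow strictly slower, not equal.)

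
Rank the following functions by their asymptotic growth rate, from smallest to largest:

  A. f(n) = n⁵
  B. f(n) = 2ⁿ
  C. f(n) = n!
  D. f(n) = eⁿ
A < B < D < C

Comparing growth rates:
A = n⁵ is O(n⁵)
B = 2ⁿ is O(2ⁿ)
D = eⁿ is O(eⁿ)
C = n! is O(n!)

Therefore, the order from slowest to fastest is: A < B < D < C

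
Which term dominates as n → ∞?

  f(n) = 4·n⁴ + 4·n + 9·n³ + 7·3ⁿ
7·3ⁿ

Looking at each term:
  - 4·n⁴ is O(n⁴)
  - 4·n is O(n)
  - 9·n³ is O(n³)
  - 7·3ⁿ is O(3ⁿ)

The term 7·3ⁿ (O(3ⁿ)) grows fastest and dominates all others.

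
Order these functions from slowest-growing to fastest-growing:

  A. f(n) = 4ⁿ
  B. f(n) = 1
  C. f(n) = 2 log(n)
B < C < A

Comparing growth rates:
B = 1 is O(1)
C = 2 log(n) is O(log n)
A = 4ⁿ is O(4ⁿ)

Therefore, the order from slowest to fastest is: B < C < A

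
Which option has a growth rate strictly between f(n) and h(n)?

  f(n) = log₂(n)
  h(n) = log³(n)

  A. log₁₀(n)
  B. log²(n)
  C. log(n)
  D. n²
B

We need g(n) with log₂(n) = o(g(n)) and g(n) = o(log³(n)), i.e. O(log n) ≺ g ≺ O(log³ n).
Check each option:
  A. log₁₀(n) — O(log n) does not grow strictly faster than f(n)
  B. log²(n) — O(log² n) is strictly between O(log n) and O(log³ n) ✓
  C. log(n) — O(log n) does not grow strictly faster than f(n)
  D. n² — O(n²) does not grow strictly slower than h(n)

Only option B (log²(n)) lies strictly between.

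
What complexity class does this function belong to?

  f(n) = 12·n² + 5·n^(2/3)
O(n²)

The dominant term in 12·n² + 5·n^(2/3) is 12·n², which is Θ(n²).
Lower-order terms (5·n^(2/3)) are asymptotically negligible.
Constants are absorbed, so the tightest bound is O(n²).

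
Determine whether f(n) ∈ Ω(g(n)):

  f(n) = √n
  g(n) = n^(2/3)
False

f(n) = √n is O(√n), and g(n) = n^(2/3) is O(n^(2/3)).
Since O(√n) grows slower than O(n^(2/3)), f(n) = Ω(g(n)) is false.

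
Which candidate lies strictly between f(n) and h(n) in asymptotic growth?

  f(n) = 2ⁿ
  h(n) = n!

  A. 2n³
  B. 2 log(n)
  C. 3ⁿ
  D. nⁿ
C

We need g(n) with 2ⁿ = o(g(n)) and g(n) = o(n!), i.e. O(2ⁿ) ≺ g ≺ O(n!).
Check each option:
  A. 2n³ — O(n³) does not grow strictly faster than f(n)
  B. 2 log(n) — O(log n) does not grow strictly faster than f(n)
  C. 3ⁿ — O(3ⁿ) is strictly between O(2ⁿ) and O(n!) ✓
  D. nⁿ — O(nⁿ) does not grow strictly slower than h(n)

Only option C (3ⁿ) lies strictly between.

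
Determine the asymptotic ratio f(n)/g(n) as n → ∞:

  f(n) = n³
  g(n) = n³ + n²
1

Since n³ and n³ + n² have the same growth rate (O(n³)),
the ratio converges to a constant: 1.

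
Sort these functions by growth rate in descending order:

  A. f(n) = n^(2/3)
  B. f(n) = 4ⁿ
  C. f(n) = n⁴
B > C > A

Comparing growth rates:
B = 4ⁿ is O(4ⁿ)
C = n⁴ is O(n⁴)
A = n^(2/3) is O(n^(2/3))

Therefore, the order from fastest to slowest is: B > C > A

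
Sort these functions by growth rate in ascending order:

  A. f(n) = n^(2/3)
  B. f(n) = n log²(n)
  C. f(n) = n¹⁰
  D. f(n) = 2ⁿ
A < B < C < D

Comparing growth rates:
A = n^(2/3) is O(n^(2/3))
B = n log²(n) is O(n log² n)
C = n¹⁰ is O(n¹⁰)
D = 2ⁿ is O(2ⁿ)

Therefore, the order from slowest to fastest is: A < B < C < D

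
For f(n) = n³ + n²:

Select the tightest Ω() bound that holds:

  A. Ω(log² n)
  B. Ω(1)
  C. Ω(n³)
C

f(n) = n³ + n² is Ω(n³).
All listed options are valid Big-Ω bounds (lower bounds),
but Ω(n³) is the tightest (largest valid bound).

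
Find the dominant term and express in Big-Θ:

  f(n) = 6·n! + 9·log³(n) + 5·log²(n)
Θ(n!)

Order the terms by growth rate: 5·log²(n) ≺ 9·log³(n) ≺ 6·n!.
The fastest-growing term 6·n! dominates as n → ∞; dropping its constant factor gives Θ(n!).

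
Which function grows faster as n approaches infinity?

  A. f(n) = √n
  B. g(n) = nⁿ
B

f(n) = √n is O(√n), while g(n) = nⁿ is O(nⁿ).
Since O(nⁿ) grows faster than O(√n), g(n) dominates.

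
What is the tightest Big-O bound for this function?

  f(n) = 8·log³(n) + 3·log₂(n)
O(log³ n)

The dominant term in 8·log³(n) + 3·log₂(n) is 8·log³(n), which is Θ(log³ n).
Lower-order terms (3·log₂(n)) are asymptotically negligible.
Constants are absorbed, so the tightest bound is O(log³ n).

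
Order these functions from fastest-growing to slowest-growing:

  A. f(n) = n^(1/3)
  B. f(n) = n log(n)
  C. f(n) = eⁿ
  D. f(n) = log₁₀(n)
C > B > A > D

Comparing growth rates:
C = eⁿ is O(eⁿ)
B = n log(n) is O(n log n)
A = n^(1/3) is O(n^(1/3))
D = log₁₀(n) is O(log n)

Therefore, the order from fastest to slowest is: C > B > A > D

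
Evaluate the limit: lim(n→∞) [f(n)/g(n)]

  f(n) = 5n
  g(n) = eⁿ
0

Since 5n (O(n)) grows slower than eⁿ (O(eⁿ)),
the ratio f(n)/g(n) → 0 as n → ∞.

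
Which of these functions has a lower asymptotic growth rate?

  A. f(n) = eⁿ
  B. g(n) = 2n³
B

f(n) = eⁿ is O(eⁿ), while g(n) = 2n³ is O(n³).
Since O(n³) grows slower than O(eⁿ), g(n) is dominated.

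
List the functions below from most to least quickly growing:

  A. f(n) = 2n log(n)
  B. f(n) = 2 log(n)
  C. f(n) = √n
A > C > B

Comparing growth rates:
A = 2n log(n) is O(n log n)
C = √n is O(√n)
B = 2 log(n) is O(log n)

Therefore, the order from fastest to slowest is: A > C > B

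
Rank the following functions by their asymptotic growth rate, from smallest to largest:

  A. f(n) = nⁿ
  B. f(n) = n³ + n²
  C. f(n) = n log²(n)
C < B < A

Comparing growth rates:
C = n log²(n) is O(n log² n)
B = n³ + n² is O(n³)
A = nⁿ is O(nⁿ)

Therefore, the order from slowest to fastest is: C < B < A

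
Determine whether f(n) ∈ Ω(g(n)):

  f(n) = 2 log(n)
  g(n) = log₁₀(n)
True

f(n) = 2 log(n) and g(n) = log₁₀(n) are both O(log n).
Big-Ω permits equal growth rates (f ≥ c·g for some c > 0), so f(n) = Ω(g(n)) is true.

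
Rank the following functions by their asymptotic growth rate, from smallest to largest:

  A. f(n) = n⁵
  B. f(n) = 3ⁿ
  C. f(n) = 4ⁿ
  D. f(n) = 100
D < A < B < C

Comparing growth rates:
D = 100 is O(1)
A = n⁵ is O(n⁵)
B = 3ⁿ is O(3ⁿ)
C = 4ⁿ is O(4ⁿ)

Therefore, the order from slowest to fastest is: D < A < B < C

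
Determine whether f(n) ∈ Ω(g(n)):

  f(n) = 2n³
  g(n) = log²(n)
True

f(n) = 2n³ is O(n³), and g(n) = log²(n) is O(log² n).
Since O(n³) grows at least as fast as O(log² n), f(n) = Ω(g(n)) is true.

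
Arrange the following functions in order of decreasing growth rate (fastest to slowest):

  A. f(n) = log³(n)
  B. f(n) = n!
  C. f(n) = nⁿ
C > B > A

Comparing growth rates:
C = nⁿ is O(nⁿ)
B = n! is O(n!)
A = log³(n) is O(log³ n)

Therefore, the order from fastest to slowest is: C > B > A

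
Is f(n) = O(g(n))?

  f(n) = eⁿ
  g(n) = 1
False

f(n) = eⁿ is O(eⁿ), and g(n) = 1 is O(1).
Since O(eⁿ) grows faster than O(1), f(n) = O(g(n)) is false.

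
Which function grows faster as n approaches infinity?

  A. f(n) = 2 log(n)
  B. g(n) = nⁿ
B

f(n) = 2 log(n) is O(log n), while g(n) = nⁿ is O(nⁿ).
Since O(nⁿ) grows faster than O(log n), g(n) dominates.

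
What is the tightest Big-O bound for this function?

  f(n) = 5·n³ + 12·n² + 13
O(n³)

The dominant term in 5·n³ + 12·n² + 13 is 5·n³, which is Θ(n³).
Lower-order terms (12·n², 13) are asymptotically negligible.
Constants are absorbed, so the tightest bound is O(n³).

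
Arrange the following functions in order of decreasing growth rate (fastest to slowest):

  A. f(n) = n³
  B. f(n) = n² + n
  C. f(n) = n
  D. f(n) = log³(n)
A > B > C > D

Comparing growth rates:
A = n³ is O(n³)
B = n² + n is O(n²)
C = n is O(n)
D = log³(n) is O(log³ n)

Therefore, the order from fastest to slowest is: A > B > C > D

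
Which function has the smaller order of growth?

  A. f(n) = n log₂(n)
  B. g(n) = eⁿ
A

f(n) = n log₂(n) is O(n log n), while g(n) = eⁿ is O(eⁿ).
Since O(n log n) grows slower than O(eⁿ), f(n) is dominated.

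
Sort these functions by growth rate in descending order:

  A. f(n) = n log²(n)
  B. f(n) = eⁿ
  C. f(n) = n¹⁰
B > C > A

Comparing growth rates:
B = eⁿ is O(eⁿ)
C = n¹⁰ is O(n¹⁰)
A = n log²(n) is O(n log² n)

Therefore, the order from fastest to slowest is: B > C > A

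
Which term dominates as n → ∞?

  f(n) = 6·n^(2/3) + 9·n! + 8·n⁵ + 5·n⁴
9·n!

Looking at each term:
  - 6·n^(2/3) is O(n^(2/3))
  - 9·n! is O(n!)
  - 8·n⁵ is O(n⁵)
  - 5·n⁴ is O(n⁴)

The term 9·n! (O(n!)) grows fastest and dominates all others.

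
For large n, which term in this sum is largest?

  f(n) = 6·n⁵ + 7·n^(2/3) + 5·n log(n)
6·n⁵

Looking at each term:
  - 6·n⁵ is O(n⁵)
  - 7·n^(2/3) is O(n^(2/3))
  - 5·n log(n) is O(n log n)

The term 6·n⁵ (O(n⁵)) grows fastest and dominates all others.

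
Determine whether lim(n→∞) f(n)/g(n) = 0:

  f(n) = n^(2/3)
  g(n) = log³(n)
False

f(n) = n^(2/3) is O(n^(2/3)), and g(n) = log³(n) is O(log³ n).
Since O(n^(2/3)) grows faster than or equal to O(log³ n), f(n) = o(g(n)) is false.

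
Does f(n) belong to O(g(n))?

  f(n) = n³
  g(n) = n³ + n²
True

f(n) = n³ and g(n) = n³ + n² are both O(n³).
Big-O permits equal growth rates (f ≤ c·g for some c), so f(n) = O(g(n)) is true.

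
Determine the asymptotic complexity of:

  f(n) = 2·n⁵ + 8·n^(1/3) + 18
O(n⁵)

The dominant term in 2·n⁵ + 8·n^(1/3) + 18 is 2·n⁵, which is Θ(n⁵).
Lower-order terms (8·n^(1/3), 18) are asymptotically negligible.
Constants are absorbed, so the tightest bound is O(n⁵).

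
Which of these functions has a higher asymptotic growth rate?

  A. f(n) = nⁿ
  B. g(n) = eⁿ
A

f(n) = nⁿ is O(nⁿ), while g(n) = eⁿ is O(eⁿ).
Since O(nⁿ) grows faster than O(eⁿ), f(n) dominates.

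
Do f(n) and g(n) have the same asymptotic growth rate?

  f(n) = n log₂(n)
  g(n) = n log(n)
True

f(n) = n log₂(n) and g(n) = n log(n) are both O(n log n).
Since they have the same asymptotic growth rate, f(n) = Θ(g(n)) is true.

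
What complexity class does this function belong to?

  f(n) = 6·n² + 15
O(n²)

The dominant term in 6·n² + 15 is 6·n², which is Θ(n²).
Lower-order terms (15) are asymptotically negligible.
Constants are absorbed, so the tightest bound is O(n²).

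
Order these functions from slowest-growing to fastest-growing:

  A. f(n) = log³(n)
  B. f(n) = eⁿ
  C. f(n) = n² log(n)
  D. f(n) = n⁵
A < C < D < B

Comparing growth rates:
A = log³(n) is O(log³ n)
C = n² log(n) is O(n² log n)
D = n⁵ is O(n⁵)
B = eⁿ is O(eⁿ)

Therefore, the order from slowest to fastest is: A < C < D < B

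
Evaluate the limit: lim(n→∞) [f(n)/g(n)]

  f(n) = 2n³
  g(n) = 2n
∞

Since 2n³ (O(n³)) grows faster than 2n (O(n)),
the ratio f(n)/g(n) → ∞ as n → ∞.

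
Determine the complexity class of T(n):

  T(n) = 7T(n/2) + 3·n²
Θ(n^log₂(7))

Master Theorem: a = 7, b = 2, f(n) = 3·n².
Compute the critical exponent d = log₂(7) = 2.807.
Compare f(n) = Θ(n²) against n^d:
  k = 2 < d = 2.807, so f(n) = O(n^(d-ε)) — Case 1.
  The recursion cost dominates: T(n) = Θ(n^d) = Θ(n^log₂(7)).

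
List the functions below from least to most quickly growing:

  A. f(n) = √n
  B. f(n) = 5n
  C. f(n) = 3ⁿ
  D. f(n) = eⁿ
A < B < D < C

Comparing growth rates:
A = √n is O(√n)
B = 5n is O(n)
D = eⁿ is O(eⁿ)
C = 3ⁿ is O(3ⁿ)

Therefore, the order from slowest to fastest is: A < B < D < C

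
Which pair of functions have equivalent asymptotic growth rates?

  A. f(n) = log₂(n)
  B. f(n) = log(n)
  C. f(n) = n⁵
A and B

Examining each function:
  A. log₂(n) is O(log n)
  B. log(n) is O(log n)
  C. n⁵ is O(n⁵)

Functions A and B both have the same complexity class.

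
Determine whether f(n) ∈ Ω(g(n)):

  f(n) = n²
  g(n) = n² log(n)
False

f(n) = n² is O(n²), and g(n) = n² log(n) is O(n² log n).
Since O(n²) grows slower than O(n² log n), f(n) = Ω(g(n)) is false.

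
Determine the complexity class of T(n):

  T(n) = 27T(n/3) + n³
Θ(n³ log n)

Master Theorem: a = 27, b = 3, f(n) = n³.
Compute the critical exponent d = log₃(27) = 3.
Compare f(n) = Θ(n³) against n^d:
  k = 3 = d, so f(n) = Θ(n^d) — Case 2.
  Work is balanced across levels: T(n) = Θ(n^d log n) = Θ(n³ log n).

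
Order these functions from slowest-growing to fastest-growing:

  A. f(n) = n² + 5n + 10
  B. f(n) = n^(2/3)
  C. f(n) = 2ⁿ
B < A < C

Comparing growth rates:
B = n^(2/3) is O(n^(2/3))
A = n² + 5n + 10 is O(n²)
C = 2ⁿ is O(2ⁿ)

Therefore, the order from slowest to fastest is: B < A < C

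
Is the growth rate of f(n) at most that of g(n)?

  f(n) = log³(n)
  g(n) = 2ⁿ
True

f(n) = log³(n) is O(log³ n), and g(n) = 2ⁿ is O(2ⁿ).
Since O(log³ n) ⊆ O(2ⁿ) (f grows no faster than g), f(n) = O(g(n)) is true.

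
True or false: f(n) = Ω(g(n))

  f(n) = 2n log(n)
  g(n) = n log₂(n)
True

f(n) = 2n log(n) and g(n) = n log₂(n) are both O(n log n).
Big-Ω permits equal growth rates (f ≥ c·g for some c > 0), so f(n) = Ω(g(n)) is true.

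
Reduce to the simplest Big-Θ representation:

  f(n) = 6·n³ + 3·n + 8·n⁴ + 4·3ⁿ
Θ(3ⁿ)

Order the terms by growth rate: 3·n ≺ 6·n³ ≺ 8·n⁴ ≺ 4·3ⁿ.
The fastest-growing term 4·3ⁿ dominates as n → ∞; dropping its constant factor gives Θ(3ⁿ).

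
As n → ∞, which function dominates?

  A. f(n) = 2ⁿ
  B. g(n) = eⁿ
B

f(n) = 2ⁿ is O(2ⁿ), while g(n) = eⁿ is O(eⁿ).
Since O(eⁿ) grows faster than O(2ⁿ), g(n) dominates.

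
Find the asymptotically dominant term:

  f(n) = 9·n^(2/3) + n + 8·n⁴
8·n⁴

Looking at each term:
  - 9·n^(2/3) is O(n^(2/3))
  - n is O(n)
  - 8·n⁴ is O(n⁴)

The term 8·n⁴ (O(n⁴)) grows fastest and dominates all others.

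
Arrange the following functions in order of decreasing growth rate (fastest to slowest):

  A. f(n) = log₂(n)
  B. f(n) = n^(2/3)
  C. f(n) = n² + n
C > B > A

Comparing growth rates:
C = n² + n is O(n²)
B = n^(2/3) is O(n^(2/3))
A = log₂(n) is O(log n)

Therefore, the order from fastest to slowest is: C > B > A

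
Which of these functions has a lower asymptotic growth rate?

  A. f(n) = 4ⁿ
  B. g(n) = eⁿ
B

f(n) = 4ⁿ is O(4ⁿ), while g(n) = eⁿ is O(eⁿ).
Since O(eⁿ) grows slower than O(4ⁿ), g(n) is dominated.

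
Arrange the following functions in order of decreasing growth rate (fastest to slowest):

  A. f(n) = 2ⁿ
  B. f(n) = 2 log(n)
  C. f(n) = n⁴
A > C > B

Comparing growth rates:
A = 2ⁿ is O(2ⁿ)
C = n⁴ is O(n⁴)
B = 2 log(n) is O(log n)

Therefore, the order from fastest to slowest is: A > C > B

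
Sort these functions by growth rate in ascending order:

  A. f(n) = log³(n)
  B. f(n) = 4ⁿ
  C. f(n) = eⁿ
A < C < B

Comparing growth rates:
A = log³(n) is O(log³ n)
C = eⁿ is O(eⁿ)
B = 4ⁿ is O(4ⁿ)

Therefore, the order from slowest to fastest is: A < C < B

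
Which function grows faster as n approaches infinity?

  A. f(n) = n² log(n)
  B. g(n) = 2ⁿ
B

f(n) = n² log(n) is O(n² log n), while g(n) = 2ⁿ is O(2ⁿ).
Since O(2ⁿ) grows faster than O(n² log n), g(n) dominates.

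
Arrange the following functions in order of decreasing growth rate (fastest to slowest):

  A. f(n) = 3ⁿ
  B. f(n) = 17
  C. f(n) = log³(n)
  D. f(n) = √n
A > D > C > B

Comparing growth rates:
A = 3ⁿ is O(3ⁿ)
D = √n is O(√n)
C = log³(n) is O(log³ n)
B = 17 is O(1)

Therefore, the order from fastest to slowest is: A > D > C > B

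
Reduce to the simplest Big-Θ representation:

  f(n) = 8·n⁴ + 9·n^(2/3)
Θ(n⁴)

Order the terms by growth rate: 9·n^(2/3) ≺ 8·n⁴.
The fastest-growing term 8·n⁴ dominates as n → ∞; dropping its constant factor gives Θ(n⁴).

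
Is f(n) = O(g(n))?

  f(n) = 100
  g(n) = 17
True

f(n) = 100 and g(n) = 17 are both O(1).
Big-O permits equal growth rates (f ≤ c·g for some c), so f(n) = O(g(n)) is true.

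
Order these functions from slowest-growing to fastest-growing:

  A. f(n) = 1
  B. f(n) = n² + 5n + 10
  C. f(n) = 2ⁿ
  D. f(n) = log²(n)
A < D < B < C

Comparing growth rates:
A = 1 is O(1)
D = log²(n) is O(log² n)
B = n² + 5n + 10 is O(n²)
C = 2ⁿ is O(2ⁿ)

Therefore, the order from slowest to fastest is: A < D < B < C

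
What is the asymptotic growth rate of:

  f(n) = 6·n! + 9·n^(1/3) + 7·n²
Θ(n!)

Order the terms by growth rate: 9·n^(1/3) ≺ 7·n² ≺ 6·n!.
The fastest-growing term 6·n! dominates as n → ∞; dropping its constant factor gives Θ(n!).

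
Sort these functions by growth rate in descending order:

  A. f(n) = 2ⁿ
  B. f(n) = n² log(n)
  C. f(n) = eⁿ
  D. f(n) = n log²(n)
C > A > B > D

Comparing growth rates:
C = eⁿ is O(eⁿ)
A = 2ⁿ is O(2ⁿ)
B = n² log(n) is O(n² log n)
D = n log²(n) is O(n log² n)

Therefore, the order from fastest to slowest is: C > A > B > D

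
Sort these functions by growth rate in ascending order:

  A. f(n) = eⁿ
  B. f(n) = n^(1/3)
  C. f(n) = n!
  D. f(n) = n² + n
B < D < A < C

Comparing growth rates:
B = n^(1/3) is O(n^(1/3))
D = n² + n is O(n²)
A = eⁿ is O(eⁿ)
C = n! is O(n!)

Therefore, the order from slowest to fastest is: B < D < A < C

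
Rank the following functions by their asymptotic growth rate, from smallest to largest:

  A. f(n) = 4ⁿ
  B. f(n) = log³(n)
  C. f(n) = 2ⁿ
B < C < A

Comparing growth rates:
B = log³(n) is O(log³ n)
C = 2ⁿ is O(2ⁿ)
A = 4ⁿ is O(4ⁿ)

Therefore, the order from slowest to fastest is: B < C < A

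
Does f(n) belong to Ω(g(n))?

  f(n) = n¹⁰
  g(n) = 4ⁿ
False

f(n) = n¹⁰ is O(n¹⁰), and g(n) = 4ⁿ is O(4ⁿ).
Since O(n¹⁰) grows slower than O(4ⁿ), f(n) = Ω(g(n)) is false.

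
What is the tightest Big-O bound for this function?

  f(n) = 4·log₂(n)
O(log n)

The dominant term in 4·log₂(n) is 4·log₂(n), which is Θ(log n).
Constants are absorbed, so the tightest bound is O(log n).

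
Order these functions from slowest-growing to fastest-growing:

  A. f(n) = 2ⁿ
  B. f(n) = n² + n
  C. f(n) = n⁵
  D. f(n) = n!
B < C < A < D

Comparing growth rates:
B = n² + n is O(n²)
C = n⁵ is O(n⁵)
A = 2ⁿ is O(2ⁿ)
D = n! is O(n!)

Therefore, the order from slowest to fastest is: B < C < A < D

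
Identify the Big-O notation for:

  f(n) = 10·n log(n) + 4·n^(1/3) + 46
O(n log n)

The dominant term in 10·n log(n) + 4·n^(1/3) + 46 is 10·n log(n), which is Θ(n log n).
Lower-order terms (4·n^(1/3), 46) are asymptotically negligible.
Constants are absorbed, so the tightest bound is O(n log n).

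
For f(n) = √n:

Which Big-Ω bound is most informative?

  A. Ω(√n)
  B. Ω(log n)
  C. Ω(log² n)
A

f(n) = √n is Ω(√n).
All listed options are valid Big-Ω bounds (lower bounds),
but Ω(√n) is the tightest (largest valid bound).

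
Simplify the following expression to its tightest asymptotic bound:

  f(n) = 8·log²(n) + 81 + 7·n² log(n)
Θ(n² log n)

Order the terms by growth rate: 81 ≺ 8·log²(n) ≺ 7·n² log(n).
The fastest-growing term 7·n² log(n) dominates as n → ∞; dropping its constant factor gives Θ(n² log n).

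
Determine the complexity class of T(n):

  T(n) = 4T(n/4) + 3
Θ(n)

Master Theorem: a = 4, b = 4, f(n) = 3.
Compute the critical exponent d = log₄(4) = 1.
Compare f(n) = Θ(1) against n^d:
  k = 0 < d = 1, so f(n) = O(n^(d-ε)) — Case 1.
  The recursion cost dominates: T(n) = Θ(n^d) = Θ(n).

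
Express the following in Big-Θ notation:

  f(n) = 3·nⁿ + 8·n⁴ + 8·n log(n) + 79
Θ(nⁿ)

Order the terms by growth rate: 79 ≺ 8·n log(n) ≺ 8·n⁴ ≺ 3·nⁿ.
The fastest-growing term 3·nⁿ dominates as n → ∞; dropping its constant factor gives Θ(nⁿ).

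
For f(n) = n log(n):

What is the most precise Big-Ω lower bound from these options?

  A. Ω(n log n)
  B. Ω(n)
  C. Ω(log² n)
A

f(n) = n log(n) is Ω(n log n).
All listed options are valid Big-Ω bounds (lower bounds),
but Ω(n log n) is the tightest (largest valid bound).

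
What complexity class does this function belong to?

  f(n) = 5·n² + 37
O(n²)

The dominant term in 5·n² + 37 is 5·n², which is Θ(n²).
Lower-order terms (37) are asymptotically negligible.
Constants are absorbed, so the tightest bound is O(n²).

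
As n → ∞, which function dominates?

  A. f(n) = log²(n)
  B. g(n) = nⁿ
B

f(n) = log²(n) is O(log² n), while g(n) = nⁿ is O(nⁿ).
Since O(nⁿ) grows faster than O(log² n), g(n) dominates.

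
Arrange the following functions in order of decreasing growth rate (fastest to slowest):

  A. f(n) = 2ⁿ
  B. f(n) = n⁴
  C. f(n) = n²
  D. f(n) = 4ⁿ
D > A > B > C

Comparing growth rates:
D = 4ⁿ is O(4ⁿ)
A = 2ⁿ is O(2ⁿ)
B = n⁴ is O(n⁴)
C = n² is O(n²)

Therefore, the order from fastest to slowest is: D > A > B > C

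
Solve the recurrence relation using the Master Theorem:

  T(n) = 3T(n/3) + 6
Θ(n)

Master Theorem: a = 3, b = 3, f(n) = 6.
Compute the critical exponent d = log₃(3) = 1.
Compare f(n) = Θ(1) against n^d:
  k = 0 < d = 1, so f(n) = O(n^(d-ε)) — Case 1.
  The recursion cost dominates: T(n) = Θ(n^d) = Θ(n).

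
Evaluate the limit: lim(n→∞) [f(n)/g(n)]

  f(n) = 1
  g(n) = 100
1/100

Since 1 and 100 have the same growth rate (O(1)),
the ratio converges to a constant: 1/100.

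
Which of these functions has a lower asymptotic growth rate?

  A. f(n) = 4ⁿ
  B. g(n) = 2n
B

f(n) = 4ⁿ is O(4ⁿ), while g(n) = 2n is O(n).
Since O(n) grows slower than O(4ⁿ), g(n) is dominated.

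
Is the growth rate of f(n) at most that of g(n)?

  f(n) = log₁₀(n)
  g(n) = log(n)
True

f(n) = log₁₀(n) and g(n) = log(n) are both O(log n).
Big-O permits equal growth rates (f ≤ c·g for some c), so f(n) = O(g(n)) is true.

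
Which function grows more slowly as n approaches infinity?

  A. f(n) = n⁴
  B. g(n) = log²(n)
B

f(n) = n⁴ is O(n⁴), while g(n) = log²(n) is O(log² n).
Since O(log² n) grows slower than O(n⁴), g(n) is dominated.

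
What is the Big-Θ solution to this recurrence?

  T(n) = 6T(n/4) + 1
Θ(n^log₄(6))

Master Theorem: a = 6, b = 4, f(n) = 1.
Compute the critical exponent d = log₄(6) = 1.292.
Compare f(n) = Θ(1) against n^d:
  k = 0 < d = 1.292, so f(n) = O(n^(d-ε)) — Case 1.
  The recursion cost dominates: T(n) = Θ(n^d) = Θ(n^log₄(6)).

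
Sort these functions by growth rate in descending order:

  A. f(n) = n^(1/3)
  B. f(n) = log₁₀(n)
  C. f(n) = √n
C > A > B

Comparing growth rates:
C = √n is O(√n)
A = n^(1/3) is O(n^(1/3))
B = log₁₀(n) is O(log n)

Therefore, the order from fastest to slowest is: C > A > B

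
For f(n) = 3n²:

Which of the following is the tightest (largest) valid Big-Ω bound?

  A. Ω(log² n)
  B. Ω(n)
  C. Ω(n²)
C

f(n) = 3n² is Ω(n²).
All listed options are valid Big-Ω bounds (lower bounds),
but Ω(n²) is the tightest (largest valid bound).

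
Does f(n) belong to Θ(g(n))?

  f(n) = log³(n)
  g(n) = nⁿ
False

f(n) = log³(n) is O(log³ n), and g(n) = nⁿ is O(nⁿ).
Since they have different growth rates, f(n) = Θ(g(n)) is false.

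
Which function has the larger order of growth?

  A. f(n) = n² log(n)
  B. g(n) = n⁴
B

f(n) = n² log(n) is O(n² log n), while g(n) = n⁴ is O(n⁴).
Since O(n⁴) grows faster than O(n² log n), g(n) dominates.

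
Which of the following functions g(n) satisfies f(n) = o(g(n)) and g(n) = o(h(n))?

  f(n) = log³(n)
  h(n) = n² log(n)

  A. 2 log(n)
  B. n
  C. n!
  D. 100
B

We need g(n) with log³(n) = o(g(n)) and g(n) = o(n² log(n)), i.e. O(log³ n) ≺ g ≺ O(n² log n).
Check each option:
  A. 2 log(n) — O(log n) does not grow strictly faster than f(n)
  B. n — O(n) is strictly between O(log³ n) and O(n² log n) ✓
  C. n! — O(n!) does not grow strictly slower than h(n)
  D. 100 — O(1) does not grow strictly faster than f(n)

Only option B (n) lies strictly between.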